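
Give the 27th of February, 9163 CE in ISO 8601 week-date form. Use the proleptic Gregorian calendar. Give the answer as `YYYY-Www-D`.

The weekday is Wednesday (ISO weekday 3).
That Wednesday belongs to ISO week 9 of ISO year 9163.

9163-W09-3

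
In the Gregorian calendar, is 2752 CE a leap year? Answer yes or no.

2752 is divisible by 4 and not by 100, so it is a leap year.

yes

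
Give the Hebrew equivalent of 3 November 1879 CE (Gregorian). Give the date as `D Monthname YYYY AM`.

Julian Day Number of the source date = 2407657.
Converting JDN 2407657 to the Hebrew calendar gives 17 Cheshvan 5640 AM.

17 Cheshvan 5640 AM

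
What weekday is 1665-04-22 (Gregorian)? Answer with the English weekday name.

Since JDN mod 7 = 2 (0 = Monday), the day is Wednesday.

Wednesday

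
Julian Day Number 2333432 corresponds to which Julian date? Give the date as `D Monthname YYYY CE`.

The Gregorian equivalent of JDN 2333432 is 13 August 1676.
In the Julian calendar that day is 3 August 1676 CE.

3 August 1676 CE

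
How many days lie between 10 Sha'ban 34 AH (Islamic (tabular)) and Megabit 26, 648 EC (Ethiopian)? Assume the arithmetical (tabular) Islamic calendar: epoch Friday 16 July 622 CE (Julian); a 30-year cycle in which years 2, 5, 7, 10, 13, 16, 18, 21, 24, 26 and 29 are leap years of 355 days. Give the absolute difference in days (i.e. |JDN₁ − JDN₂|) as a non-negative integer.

393

First date → JDN 1960350; second date → JDN 1960743.
The interval is |1960350 − 1960743| = 393 days.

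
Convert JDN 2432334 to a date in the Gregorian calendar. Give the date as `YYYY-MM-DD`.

1947-05-28

JDN 2451545 is 1 Jan 2000; 2432334 is −19211 days from there.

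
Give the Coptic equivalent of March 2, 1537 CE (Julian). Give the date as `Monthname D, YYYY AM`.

Paremhat 6, 1253 AM

The source date corresponds to 12 March 1537 in the proleptic Gregorian calendar (JDN 2282508).
That day falls on 6 Paremhat 1253 AM in the Coptic calendar.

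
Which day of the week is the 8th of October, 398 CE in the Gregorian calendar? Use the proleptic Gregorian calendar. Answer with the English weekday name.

Thursday

JDN 1866707 mod 7 = 3, and JDN 0 was a Monday, so this is a Thursday.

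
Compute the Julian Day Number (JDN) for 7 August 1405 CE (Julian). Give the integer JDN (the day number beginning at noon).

Equivalently 16 August 1405 (proleptic Gregorian).
JDN 2400001 is 17 November 1858 CE (Gregorian), MJD 0; the target day is −165548 days from there, so JDN = 2234453.

2234453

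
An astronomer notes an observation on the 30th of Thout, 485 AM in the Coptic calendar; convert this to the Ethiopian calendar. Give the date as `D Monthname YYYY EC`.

Julian Day Number of the source date = 2001840.
Converting JDN 2001840 to the Ethiopian calendar gives 30 Meskerem 761 EC.

30 Meskerem 761 EC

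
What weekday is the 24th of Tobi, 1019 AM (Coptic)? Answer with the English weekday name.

Saturday

In the proleptic Gregorian calendar this is 27 January 1303 (JDN 2196997).
2196997 ≡ 5 (mod 7); counting from Monday = 0 gives Saturday.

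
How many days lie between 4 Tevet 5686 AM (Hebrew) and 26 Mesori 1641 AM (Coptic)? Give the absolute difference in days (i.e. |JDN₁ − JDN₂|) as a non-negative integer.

111

First date → JDN 2424506; second date → JDN 2424395.
The interval is |2424506 − 2424395| = 111 days.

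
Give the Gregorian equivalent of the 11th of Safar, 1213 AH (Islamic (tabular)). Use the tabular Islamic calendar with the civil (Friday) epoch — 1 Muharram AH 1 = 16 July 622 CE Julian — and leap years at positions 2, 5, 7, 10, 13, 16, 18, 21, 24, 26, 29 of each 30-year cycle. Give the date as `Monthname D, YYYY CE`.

Both dates share Julian Day Number 2377972; in the Gregorian calendar that is 25 July 1798 CE.

July 25, 1798 CE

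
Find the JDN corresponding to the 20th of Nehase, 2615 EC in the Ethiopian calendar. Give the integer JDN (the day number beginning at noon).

2679333

In the Gregorian calendar the same day is 31 August 2623.
JDN 2451545 is 1 January 2000 CE (Gregorian); the target day is +227788 days from there, so JDN = 2679333.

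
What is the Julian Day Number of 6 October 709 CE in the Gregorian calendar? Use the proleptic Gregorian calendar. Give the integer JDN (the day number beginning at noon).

JDN 2400001 is 17 November 1858 CE (Gregorian), MJD 0; the target day is −419706 days from there, so JDN = 1980295.

1980295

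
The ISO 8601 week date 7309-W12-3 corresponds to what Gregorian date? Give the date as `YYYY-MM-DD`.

7309-03-20

ISO week 1 of 7309 is the week containing the first Thursday of 7309.
Week 12, day 3 (Wednesday) lands on 7309-03-20.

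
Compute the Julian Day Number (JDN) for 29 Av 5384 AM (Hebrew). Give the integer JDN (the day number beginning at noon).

2314440

In the Gregorian calendar the same day is 14 August 1624.
JDN 2451545 is 1 January 2000 CE (Gregorian); the target day is −137105 days from there, so JDN = 2314440.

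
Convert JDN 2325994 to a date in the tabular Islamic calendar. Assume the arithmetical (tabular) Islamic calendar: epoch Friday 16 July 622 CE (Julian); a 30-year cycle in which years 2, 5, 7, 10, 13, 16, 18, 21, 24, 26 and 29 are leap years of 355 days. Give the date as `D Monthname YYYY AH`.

7 Jumada al-Thani 1066 AH

The Gregorian equivalent of JDN 2325994 is 2 April 1656.
In the tabular Islamic calendar that day is 7 Jumada al-Thani 1066 AH.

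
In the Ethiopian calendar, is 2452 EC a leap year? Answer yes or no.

2452 mod 4 = 0; in the Ethiopian calendar a year is leap when year mod 4 = 3, so it is a common year.

no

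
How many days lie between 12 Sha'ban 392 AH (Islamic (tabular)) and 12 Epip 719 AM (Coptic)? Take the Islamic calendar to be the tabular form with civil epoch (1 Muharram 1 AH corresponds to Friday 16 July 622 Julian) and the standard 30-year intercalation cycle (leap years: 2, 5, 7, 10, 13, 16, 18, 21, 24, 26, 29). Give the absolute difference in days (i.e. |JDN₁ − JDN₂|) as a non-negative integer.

First date → JDN 2087215; second date → JDN 2087590.
The interval is |2087215 − 2087590| = 375 days.

375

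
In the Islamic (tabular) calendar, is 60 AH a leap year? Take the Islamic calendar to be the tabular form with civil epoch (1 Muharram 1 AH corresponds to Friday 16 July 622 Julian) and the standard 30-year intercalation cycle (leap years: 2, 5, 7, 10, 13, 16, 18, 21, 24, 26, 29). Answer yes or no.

no

Year 60 AH is year 30 of its 30-year cycle; leap positions are 2, 5, 7, 10, 13, 16, 18, 21, 24, 26, 29, so it is a common year (354 days).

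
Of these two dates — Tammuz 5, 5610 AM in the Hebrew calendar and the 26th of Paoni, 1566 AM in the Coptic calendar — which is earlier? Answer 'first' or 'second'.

The two dates have Julian Day Numbers 2396924 and 2396941 respectively.
Since 2396924 < 2396941, the first date comes first.

first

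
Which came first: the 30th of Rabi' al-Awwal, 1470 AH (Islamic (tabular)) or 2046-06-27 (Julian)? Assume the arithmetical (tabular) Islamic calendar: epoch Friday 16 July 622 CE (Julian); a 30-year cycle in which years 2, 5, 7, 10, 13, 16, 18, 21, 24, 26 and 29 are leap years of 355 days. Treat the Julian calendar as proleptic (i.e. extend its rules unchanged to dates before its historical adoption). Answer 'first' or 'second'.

second

Converting both to JDN: 2469093 vs 2468537; the smaller is the second.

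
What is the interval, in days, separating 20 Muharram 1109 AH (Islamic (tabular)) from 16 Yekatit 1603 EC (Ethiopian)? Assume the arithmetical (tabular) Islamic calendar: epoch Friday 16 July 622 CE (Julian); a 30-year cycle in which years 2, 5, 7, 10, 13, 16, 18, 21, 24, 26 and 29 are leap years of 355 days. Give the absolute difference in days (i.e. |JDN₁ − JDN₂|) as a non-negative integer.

First date → JDN 2341097; second date → JDN 2309516.
The interval is |2341097 − 2309516| = 31581 days.

31581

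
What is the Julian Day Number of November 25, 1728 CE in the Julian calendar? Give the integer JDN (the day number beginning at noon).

2352539

Equivalently 6 December 1728 (Gregorian).
JDN 2299161 is 15 October 1582 CE (Gregorian); the target day is +53378 days from there, so JDN = 2352539.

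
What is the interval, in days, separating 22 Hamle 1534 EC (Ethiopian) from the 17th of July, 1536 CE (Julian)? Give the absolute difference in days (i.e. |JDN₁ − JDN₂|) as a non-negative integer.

2190

JDN of the first date = 2284470.
JDN of the second date = 2282280.
|2282280 − 2284470| = 2190.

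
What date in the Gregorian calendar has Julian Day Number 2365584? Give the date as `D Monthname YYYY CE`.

Counting from JDN 2299161 = 15 Oct 1582 gives an offset of 66423 days.

24 August 1764 CE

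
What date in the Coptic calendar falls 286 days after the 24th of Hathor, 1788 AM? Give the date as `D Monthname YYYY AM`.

5 Thout 1789 AM

JDN of the 24th of Hathor, 1788 AM = 2477815.
2477815 + 286 = 2478101.
JDN 2478101 in the Coptic calendar is 5 Thout 1789 AM.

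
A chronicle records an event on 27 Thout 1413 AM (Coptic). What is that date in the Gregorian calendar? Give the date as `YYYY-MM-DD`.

1696-10-04

Julian Day Number of the source date = 2340789.
Converting JDN 2340789 to the Gregorian calendar gives 4 October 1696 CE.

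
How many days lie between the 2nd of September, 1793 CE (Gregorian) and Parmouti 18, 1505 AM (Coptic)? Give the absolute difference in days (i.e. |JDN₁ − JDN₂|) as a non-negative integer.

1592

First date → JDN 2376185; second date → JDN 2374593.
The interval is |2376185 − 2374593| = 1592 days.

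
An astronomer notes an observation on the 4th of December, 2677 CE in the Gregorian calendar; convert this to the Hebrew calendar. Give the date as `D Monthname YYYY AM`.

17 Kislev 6438 AM

Julian Day Number of the source date = 2699152.
Converting JDN 2699152 to the Hebrew calendar gives 17 Kislev 6438 AM.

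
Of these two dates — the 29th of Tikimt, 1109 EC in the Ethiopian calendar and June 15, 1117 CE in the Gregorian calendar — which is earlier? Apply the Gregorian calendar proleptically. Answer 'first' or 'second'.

Converting both to JDN: 2128976 vs 2129201; the smaller is the first.

first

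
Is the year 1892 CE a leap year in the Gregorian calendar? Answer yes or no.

yes

1892 is divisible by 4 and not by 100, so it is a leap year.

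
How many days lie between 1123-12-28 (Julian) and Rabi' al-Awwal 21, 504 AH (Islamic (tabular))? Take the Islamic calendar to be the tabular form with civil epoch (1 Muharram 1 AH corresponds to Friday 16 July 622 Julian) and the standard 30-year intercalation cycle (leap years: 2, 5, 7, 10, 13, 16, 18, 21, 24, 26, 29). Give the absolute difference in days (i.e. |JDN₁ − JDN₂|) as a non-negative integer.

4830

First date → JDN 2131595; second date → JDN 2126765.
The interval is |2131595 − 2126765| = 4830 days.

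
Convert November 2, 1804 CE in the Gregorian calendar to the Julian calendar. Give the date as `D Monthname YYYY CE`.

At this point the Julian calendar is 12 days behind the Gregorian.
2 November 1804 Gregorian − 12 days → 21 October 1804 Julian.

21 October 1804 CE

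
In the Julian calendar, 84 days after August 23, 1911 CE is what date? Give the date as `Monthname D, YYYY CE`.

Counting 84 days forward from JDN 2419285 reaches JDN 2419369, which is November 15, 1911 CE.

November 15, 1911 CE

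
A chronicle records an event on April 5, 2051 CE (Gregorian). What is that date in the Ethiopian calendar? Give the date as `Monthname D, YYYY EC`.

Megabit 27, 2043 EC

Julian Day Number of the source date = 2470267.
Converting JDN 2470267 to the Ethiopian calendar gives 27 Megabit 2043 EC.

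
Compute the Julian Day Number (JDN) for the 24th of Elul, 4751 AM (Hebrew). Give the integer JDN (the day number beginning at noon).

2083269

Equivalently 11 September 991 (proleptic Gregorian).
JDN 2400001 is 17 November 1858 CE (Gregorian), MJD 0; the target day is −316732 days from there, so JDN = 2083269.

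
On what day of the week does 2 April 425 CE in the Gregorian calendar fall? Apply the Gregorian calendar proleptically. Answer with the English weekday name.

JDN 1876380 mod 7 = 2, and JDN 0 was a Monday, so this is a Wednesday.

Wednesday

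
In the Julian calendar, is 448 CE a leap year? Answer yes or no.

448 mod 4 = 0, so it is a leap year in the Julian calendar.

yes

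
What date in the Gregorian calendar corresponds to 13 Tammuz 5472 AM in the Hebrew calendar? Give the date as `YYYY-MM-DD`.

Both dates share Julian Day Number 2346553; in the Gregorian calendar that is 17 July 1712 CE.

1712-07-17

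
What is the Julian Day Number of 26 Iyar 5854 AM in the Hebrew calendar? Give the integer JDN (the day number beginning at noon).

Equivalently 12 May 2094 (Gregorian).
JDN 2299161 is 15 October 1582 CE (Gregorian); the target day is +186849 days from there, so JDN = 2486010.

2486010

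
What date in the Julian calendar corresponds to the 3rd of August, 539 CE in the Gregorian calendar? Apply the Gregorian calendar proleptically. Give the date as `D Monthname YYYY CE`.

The Julian–Gregorian offset here is 2 days (Julian trailing).
3 August 539 Gregorian − 2 days → 1 August 539 Julian.

1 August 539 CE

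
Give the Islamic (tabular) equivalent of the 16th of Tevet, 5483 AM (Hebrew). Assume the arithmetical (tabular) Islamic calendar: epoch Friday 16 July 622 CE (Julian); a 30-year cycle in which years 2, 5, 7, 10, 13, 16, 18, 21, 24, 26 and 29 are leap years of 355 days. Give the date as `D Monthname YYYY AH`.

Julian Day Number of the source date = 2350365.
Converting JDN 2350365 to the tabular Islamic calendar gives 15 Rabi' al-Awwal 1135 AH.

15 Rabi' al-Awwal 1135 AH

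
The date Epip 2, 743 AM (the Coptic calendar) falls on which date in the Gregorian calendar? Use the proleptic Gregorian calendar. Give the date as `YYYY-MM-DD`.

Both dates share Julian Day Number 2096346; in the Gregorian calendar that is 2 July 1027 CE.

1027-07-02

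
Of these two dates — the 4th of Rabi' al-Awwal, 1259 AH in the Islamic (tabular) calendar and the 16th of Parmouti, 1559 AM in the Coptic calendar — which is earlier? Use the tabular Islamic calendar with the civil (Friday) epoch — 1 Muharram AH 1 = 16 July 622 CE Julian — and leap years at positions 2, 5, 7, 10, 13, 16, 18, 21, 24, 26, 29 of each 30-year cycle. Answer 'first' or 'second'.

first

First date → JDN 2394295; second date → JDN 2394314.
JDN 2394295 < JDN 2394314, so the first date is earlier.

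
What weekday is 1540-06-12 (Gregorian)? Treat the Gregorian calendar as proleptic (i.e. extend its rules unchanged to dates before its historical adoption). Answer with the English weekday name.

Since JDN mod 7 = 2 (0 = Monday), the day is Wednesday.

Wednesday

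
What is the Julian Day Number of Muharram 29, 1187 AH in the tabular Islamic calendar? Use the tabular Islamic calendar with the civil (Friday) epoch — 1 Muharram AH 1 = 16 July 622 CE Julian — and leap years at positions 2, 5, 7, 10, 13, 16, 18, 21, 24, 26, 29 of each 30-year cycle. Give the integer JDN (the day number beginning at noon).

2368747

Equivalently 22 April 1773 (Gregorian).
JDN 2400001 is 17 November 1858 CE (Gregorian), MJD 0; the target day is −31254 days from there, so JDN = 2368747.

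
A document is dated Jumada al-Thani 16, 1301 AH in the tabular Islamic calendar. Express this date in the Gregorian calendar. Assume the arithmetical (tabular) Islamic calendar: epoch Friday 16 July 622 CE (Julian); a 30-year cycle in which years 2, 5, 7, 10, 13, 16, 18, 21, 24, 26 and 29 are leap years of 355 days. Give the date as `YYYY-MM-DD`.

1884-04-13

Julian Day Number of the source date = 2409280.
Converting JDN 2409280 to the Gregorian calendar gives 13 April 1884 CE.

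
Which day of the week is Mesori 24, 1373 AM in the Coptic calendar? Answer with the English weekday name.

Monday

In the Gregorian calendar this is 27 August 1657 (JDN 2326506).
Since JDN mod 7 = 0 (0 = Monday), the day is Monday.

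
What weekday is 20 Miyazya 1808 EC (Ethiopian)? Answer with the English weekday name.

Saturday

In the Gregorian calendar this is 27 April 1816 (JDN 2384457).
Since JDN mod 7 = 5 (0 = Monday), the day is Saturday.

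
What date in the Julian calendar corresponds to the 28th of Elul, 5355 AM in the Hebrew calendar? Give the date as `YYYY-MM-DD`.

1595-08-23

The source date corresponds to 2 September 1595 in the Gregorian calendar (JDN 2303866).
That day falls on 23 August 1595 CE in the Julian calendar.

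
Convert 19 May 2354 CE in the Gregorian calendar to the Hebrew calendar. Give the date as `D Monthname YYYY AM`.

26 Iyar 6114 AM

Julian Day Number of the source date = 2580979.
Converting JDN 2580979 to the Hebrew calendar gives 26 Iyar 6114 AM.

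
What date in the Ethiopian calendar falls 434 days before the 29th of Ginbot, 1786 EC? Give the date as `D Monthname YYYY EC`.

20 Megabit 1785 EC

Counting 434 days back from JDN 2376460 reaches JDN 2376026, which is 20 Megabit 1785 EC.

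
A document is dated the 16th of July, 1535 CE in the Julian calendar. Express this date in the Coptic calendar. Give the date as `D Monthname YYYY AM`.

Julian Day Number of the source date = 2281913.
Converting JDN 2281913 to the Coptic calendar gives 22 Epip 1251 AM.

22 Epip 1251 AM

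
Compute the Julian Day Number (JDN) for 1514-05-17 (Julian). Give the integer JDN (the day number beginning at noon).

In the proleptic Gregorian calendar the same day is 27 May 1514.
JDN 2451545 is 1 January 2000 CE (Gregorian); the target day is −177362 days from there, so JDN = 2274183.

2274183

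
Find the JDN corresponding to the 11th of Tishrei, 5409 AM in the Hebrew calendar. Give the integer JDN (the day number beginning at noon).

Equivalently 27 September 1648 (Gregorian).
JDN 2400001 is 17 November 1858 CE (Gregorian), MJD 0; the target day is −76751 days from there, so JDN = 2323250.

2323250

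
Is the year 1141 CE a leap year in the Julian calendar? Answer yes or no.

1141 mod 4 = 1, so it is a common year in the Julian calendar.

no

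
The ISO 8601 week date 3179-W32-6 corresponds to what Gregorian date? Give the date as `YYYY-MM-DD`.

ISO week 1 of 3179 is the week containing the first Thursday of 3179.
Week 32, day 6 (Saturday) lands on 3179-08-11.

3179-08-11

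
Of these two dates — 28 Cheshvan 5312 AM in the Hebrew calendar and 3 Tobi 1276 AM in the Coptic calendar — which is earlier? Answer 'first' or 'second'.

First date → JDN 2287861; second date → JDN 2290846.
JDN 2287861 < JDN 2290846, so the first date is earlier.

first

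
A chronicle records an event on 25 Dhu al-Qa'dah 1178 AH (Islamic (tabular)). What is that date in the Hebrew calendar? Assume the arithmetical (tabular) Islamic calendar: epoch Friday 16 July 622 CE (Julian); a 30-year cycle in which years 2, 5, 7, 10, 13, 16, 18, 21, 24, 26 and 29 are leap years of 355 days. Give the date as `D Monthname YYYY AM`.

25 Iyar 5525 AM

Julian Day Number of the source date = 2365849.
Converting JDN 2365849 to the Hebrew calendar gives 25 Iyar 5525 AM.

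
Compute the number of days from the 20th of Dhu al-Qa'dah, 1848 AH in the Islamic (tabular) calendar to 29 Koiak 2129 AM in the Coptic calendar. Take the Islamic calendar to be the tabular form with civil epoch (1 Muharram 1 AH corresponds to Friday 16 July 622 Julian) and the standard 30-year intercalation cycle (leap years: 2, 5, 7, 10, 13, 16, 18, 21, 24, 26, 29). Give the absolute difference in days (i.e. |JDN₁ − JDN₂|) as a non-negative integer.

JDN of the first date = 2603269.
JDN of the second date = 2602400.
|2602400 − 2603269| = 869.

869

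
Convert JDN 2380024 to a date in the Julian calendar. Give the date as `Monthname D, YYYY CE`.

JDN 2380024 is 8 March 1804 in the Gregorian calendar.
In the Julian calendar that day is February 25, 1804 CE.

February 25, 1804 CE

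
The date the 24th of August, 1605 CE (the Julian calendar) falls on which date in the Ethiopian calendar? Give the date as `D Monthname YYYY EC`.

1 Pagume 1597 EC

The source date corresponds to 3 September 1605 in the Gregorian calendar (JDN 2307520).
That day falls on 1 Pagume 1597 EC in the Ethiopian calendar.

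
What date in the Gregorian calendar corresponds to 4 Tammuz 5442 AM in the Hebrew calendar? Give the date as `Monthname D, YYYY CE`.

Julian Day Number of the source date = 2335589.
Converting JDN 2335589 to the Gregorian calendar gives 10 July 1682 CE.

July 10, 1682 CE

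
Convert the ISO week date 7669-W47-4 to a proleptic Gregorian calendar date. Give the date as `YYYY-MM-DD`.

7669-11-21

ISO week 1 of 7669 is the week containing the first Thursday of 7669.
Week 47, day 4 (Thursday) lands on 7669-11-21.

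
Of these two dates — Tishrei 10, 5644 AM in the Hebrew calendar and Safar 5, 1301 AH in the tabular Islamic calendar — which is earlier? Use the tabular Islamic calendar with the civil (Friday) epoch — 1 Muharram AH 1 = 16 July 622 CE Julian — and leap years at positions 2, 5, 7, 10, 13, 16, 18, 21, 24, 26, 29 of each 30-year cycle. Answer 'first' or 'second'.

First date → JDN 2409095; second date → JDN 2409151.
JDN 2409095 < JDN 2409151, so the first date is earlier.

first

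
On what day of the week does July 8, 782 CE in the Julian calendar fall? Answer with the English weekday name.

In the proleptic Gregorian calendar this is 12 July 782 (JDN 2006872).
2006872 ≡ 0 (mod 7); counting from Monday = 0 gives Monday.

Monday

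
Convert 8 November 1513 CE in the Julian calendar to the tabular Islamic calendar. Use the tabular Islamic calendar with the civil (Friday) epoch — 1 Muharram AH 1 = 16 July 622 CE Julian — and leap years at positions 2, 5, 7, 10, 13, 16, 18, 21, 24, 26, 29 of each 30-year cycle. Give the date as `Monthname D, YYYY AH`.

Both dates share Julian Day Number 2273993; in the tabular Islamic calendar that is 9 Ramadan 919 AH.

Ramadan 9, 919 AH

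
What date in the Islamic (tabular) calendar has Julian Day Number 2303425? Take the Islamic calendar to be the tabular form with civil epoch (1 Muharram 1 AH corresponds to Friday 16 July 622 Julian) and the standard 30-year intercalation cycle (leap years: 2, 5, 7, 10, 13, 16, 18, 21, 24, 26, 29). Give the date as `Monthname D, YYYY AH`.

JDN 2303425 is 18 June 1594 in the Gregorian calendar.
In the tabular Islamic calendar that day is Ramadan 29, 1002 AH.

Ramadan 29, 1002 AH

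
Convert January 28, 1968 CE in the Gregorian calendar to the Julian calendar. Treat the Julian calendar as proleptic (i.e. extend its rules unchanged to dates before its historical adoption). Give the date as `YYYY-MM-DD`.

At this point the Julian calendar is 13 days behind the Gregorian.
28 January 1968 Gregorian − 13 days → 15 January 1968 Julian.

1968-01-15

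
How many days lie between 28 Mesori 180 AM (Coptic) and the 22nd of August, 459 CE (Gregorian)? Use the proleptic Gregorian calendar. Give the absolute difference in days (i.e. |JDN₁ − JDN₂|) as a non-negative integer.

1827

First date → JDN 1890767; second date → JDN 1888940.
The interval is |1890767 − 1888940| = 1827 days.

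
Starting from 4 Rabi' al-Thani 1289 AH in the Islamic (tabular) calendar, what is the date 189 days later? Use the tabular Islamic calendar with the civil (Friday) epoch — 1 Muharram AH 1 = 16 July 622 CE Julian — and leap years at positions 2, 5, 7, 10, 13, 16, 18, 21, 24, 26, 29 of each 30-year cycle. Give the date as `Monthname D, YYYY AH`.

Shawwal 16, 1289 AH

JDN of 4 Rabi' al-Thani 1289 AH = 2404956.
2404956 + 189 = 2405145.
JDN 2405145 in the tabular Islamic calendar is Shawwal 16, 1289 AH.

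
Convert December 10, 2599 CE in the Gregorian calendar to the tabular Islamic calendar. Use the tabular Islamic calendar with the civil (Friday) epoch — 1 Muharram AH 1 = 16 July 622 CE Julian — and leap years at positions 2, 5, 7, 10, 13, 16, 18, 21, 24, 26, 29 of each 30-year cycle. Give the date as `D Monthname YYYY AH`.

1 Safar 2039 AH

Julian Day Number of the source date = 2670669.
Converting JDN 2670669 to the tabular Islamic calendar gives 1 Safar 2039 AH.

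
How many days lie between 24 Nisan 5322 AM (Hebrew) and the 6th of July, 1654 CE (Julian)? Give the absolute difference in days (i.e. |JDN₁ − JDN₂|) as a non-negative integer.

33701

First date → JDN 2291667; second date → JDN 2325368.
The interval is |2291667 − 2325368| = 33701 days.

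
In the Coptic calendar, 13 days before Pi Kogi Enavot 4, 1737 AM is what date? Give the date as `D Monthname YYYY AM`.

21 Mesori 1737 AM

Counting 13 days back from JDN 2459467 reaches JDN 2459454, which is 21 Mesori 1737 AM.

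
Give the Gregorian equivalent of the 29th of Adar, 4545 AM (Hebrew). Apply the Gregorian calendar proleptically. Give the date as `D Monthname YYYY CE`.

20 March 785 CE

Julian Day Number of the source date = 2007854.
Converting JDN 2007854 to the Gregorian calendar gives 20 March 785 CE.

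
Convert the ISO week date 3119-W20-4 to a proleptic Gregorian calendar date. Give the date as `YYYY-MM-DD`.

3119-05-15

ISO week 1 of 3119 is the week containing the first Thursday of 3119.
Week 20, day 4 (Thursday) lands on 3119-05-15.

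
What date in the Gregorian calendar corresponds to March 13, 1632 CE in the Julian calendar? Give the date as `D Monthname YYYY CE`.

23 March 1632 CE

The Julian–Gregorian offset here is 10 days (Julian trailing).
13 March 1632 Julian + 10 days → 23 March 1632 Gregorian.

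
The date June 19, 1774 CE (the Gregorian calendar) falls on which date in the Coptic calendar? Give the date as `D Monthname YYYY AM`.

14 Paoni 1490 AM

Both dates share Julian Day Number 2369170; in the Coptic calendar that is 14 Paoni 1490 AM.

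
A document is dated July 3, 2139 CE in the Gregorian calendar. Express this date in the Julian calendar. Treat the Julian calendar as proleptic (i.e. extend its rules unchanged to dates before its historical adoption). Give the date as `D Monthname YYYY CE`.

19 June 2139 CE

At this point the Julian calendar is 14 days behind the Gregorian.
3 July 2139 Gregorian − 14 days → 19 June 2139 Julian.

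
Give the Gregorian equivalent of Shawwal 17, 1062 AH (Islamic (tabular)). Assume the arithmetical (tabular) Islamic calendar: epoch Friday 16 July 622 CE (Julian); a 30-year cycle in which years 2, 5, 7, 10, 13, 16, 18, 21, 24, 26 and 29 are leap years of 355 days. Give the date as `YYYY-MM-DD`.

1652-09-21

Julian Day Number of the source date = 2324705.
Converting JDN 2324705 to the Gregorian calendar gives 21 September 1652 CE.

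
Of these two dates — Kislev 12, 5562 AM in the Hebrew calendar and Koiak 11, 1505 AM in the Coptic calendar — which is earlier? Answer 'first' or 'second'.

Converting both to JDN: 2379182 vs 2374466; the smaller is the second.

second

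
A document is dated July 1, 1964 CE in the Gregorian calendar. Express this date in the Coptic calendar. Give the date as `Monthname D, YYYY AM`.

Paoni 24, 1680 AM

Julian Day Number of the source date = 2438578.
Converting JDN 2438578 to the Coptic calendar gives 24 Paoni 1680 AM.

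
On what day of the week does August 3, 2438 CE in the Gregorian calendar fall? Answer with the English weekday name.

Tuesday

2611736 ≡ 1 (mod 7); counting from Monday = 0 gives Tuesday.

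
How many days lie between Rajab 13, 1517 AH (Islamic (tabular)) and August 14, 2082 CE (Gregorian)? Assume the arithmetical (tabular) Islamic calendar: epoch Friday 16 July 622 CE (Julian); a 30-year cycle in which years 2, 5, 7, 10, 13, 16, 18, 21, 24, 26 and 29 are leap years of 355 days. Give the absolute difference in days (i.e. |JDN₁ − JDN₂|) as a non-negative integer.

4128

JDN of the first date = 2485849.
JDN of the second date = 2481721.
|2481721 − 2485849| = 4128.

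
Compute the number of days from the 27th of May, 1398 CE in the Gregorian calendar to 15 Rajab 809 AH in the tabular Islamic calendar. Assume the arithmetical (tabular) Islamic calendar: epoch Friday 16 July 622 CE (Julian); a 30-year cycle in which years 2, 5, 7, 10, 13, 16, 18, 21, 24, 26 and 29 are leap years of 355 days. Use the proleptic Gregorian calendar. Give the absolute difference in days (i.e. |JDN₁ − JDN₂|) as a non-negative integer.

3143

First date → JDN 2231816; second date → JDN 2234959.
The interval is |2231816 − 2234959| = 3143 days.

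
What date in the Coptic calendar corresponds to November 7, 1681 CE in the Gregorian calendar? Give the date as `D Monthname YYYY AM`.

Julian Day Number of the source date = 2335344.
Converting JDN 2335344 to the Coptic calendar gives 1 Hathor 1398 AM.

1 Hathor 1398 AM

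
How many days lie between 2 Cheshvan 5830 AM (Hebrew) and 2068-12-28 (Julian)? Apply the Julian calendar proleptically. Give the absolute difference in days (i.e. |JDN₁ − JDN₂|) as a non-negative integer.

280

First date → JDN 2477037; second date → JDN 2476757.
The interval is |2477037 − 2476757| = 280 days.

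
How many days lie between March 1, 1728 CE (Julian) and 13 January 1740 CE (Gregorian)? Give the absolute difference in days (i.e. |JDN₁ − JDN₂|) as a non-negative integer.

4324

JDN of the first date = 2352270.
JDN of the second date = 2356594.
|2356594 − 2352270| = 4324.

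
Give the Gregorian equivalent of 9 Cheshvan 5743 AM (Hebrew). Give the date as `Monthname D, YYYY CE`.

October 26, 1982 CE

Julian Day Number of the source date = 2445269.
Converting JDN 2445269 to the Gregorian calendar gives 26 October 1982 CE.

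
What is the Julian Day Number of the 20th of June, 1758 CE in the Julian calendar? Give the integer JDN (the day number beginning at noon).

Equivalently 1 July 1758 (Gregorian).
JDN 2451545 is 1 January 2000 CE (Gregorian); the target day is −88207 days from there, so JDN = 2363338.

2363338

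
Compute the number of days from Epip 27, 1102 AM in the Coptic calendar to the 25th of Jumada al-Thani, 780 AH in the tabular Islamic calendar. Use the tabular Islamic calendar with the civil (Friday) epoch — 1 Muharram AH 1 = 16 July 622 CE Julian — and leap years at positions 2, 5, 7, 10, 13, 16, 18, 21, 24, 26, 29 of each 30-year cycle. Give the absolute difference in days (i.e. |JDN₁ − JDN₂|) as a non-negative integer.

First date → JDN 2227496; second date → JDN 2224664.
The interval is |2227496 − 2224664| = 2832 days.

2832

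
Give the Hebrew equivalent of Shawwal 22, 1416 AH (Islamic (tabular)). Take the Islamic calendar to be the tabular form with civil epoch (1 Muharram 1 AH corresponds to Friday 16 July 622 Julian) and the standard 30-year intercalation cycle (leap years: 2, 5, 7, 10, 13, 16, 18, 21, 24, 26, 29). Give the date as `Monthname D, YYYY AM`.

Adar 22, 5756 AM

Julian Day Number of the source date = 2450156.
Converting JDN 2450156 to the Hebrew calendar gives 22 Adar 5756 AM.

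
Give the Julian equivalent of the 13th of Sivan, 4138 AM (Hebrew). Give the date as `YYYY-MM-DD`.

Both dates share Julian Day Number 1859269; in the Julian calendar that is 27 May 378 CE.

0378-05-27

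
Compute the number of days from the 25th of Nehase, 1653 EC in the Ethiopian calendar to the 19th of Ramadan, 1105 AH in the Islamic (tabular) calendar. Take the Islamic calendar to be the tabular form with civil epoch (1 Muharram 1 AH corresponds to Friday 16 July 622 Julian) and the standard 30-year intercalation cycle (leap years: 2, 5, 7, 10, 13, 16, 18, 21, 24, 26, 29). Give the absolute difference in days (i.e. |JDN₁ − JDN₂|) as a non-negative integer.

First date → JDN 2327968; second date → JDN 2339915.
The interval is |2327968 − 2339915| = 11947 days.

11947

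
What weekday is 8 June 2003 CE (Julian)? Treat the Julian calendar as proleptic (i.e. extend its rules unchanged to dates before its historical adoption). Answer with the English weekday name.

This is JDN 2452812 (21 June 2003 Gregorian).
2452812 ≡ 5 (mod 7); counting from Monday = 0 gives Saturday.

Saturday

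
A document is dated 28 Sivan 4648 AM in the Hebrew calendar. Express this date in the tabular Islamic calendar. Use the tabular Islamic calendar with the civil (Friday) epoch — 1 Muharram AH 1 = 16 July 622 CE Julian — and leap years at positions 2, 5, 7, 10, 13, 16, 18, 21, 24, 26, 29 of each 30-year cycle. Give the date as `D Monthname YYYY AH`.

27 Muharram 275 AH

Julian Day Number of the source date = 2045562.
Converting JDN 2045562 to the tabular Islamic calendar gives 27 Muharram 275 AH.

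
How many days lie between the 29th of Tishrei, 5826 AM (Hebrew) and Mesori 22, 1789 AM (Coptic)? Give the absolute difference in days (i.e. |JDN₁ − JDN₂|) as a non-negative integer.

First date → JDN 2475588; second date → JDN 2478448.
The interval is |2475588 − 2478448| = 2860 days.

2860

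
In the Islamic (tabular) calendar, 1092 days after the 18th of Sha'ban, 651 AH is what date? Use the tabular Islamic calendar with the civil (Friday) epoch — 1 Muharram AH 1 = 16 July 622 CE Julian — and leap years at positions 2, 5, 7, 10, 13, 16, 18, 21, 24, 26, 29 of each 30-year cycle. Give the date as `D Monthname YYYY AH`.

Counting 1092 days forward from JDN 2179002 reaches JDN 2180094, which is 18 Ramadan 654 AH.

18 Ramadan 654 AH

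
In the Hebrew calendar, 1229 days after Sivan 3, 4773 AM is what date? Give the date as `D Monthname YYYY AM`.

20 Tishrei 4777 AM

JDN of Sivan 3, 4773 AM = 2091191.
2091191 + 1229 = 2092420.
JDN 2092420 in the Hebrew calendar is 20 Tishrei 4777 AM.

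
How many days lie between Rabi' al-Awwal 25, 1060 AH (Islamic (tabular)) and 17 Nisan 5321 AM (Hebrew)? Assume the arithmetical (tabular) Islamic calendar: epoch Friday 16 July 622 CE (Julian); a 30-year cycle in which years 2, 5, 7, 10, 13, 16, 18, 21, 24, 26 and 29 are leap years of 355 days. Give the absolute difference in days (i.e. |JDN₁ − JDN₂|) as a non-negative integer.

32491

First date → JDN 2323797; second date → JDN 2291306.
The interval is |2323797 − 2291306| = 32491 days.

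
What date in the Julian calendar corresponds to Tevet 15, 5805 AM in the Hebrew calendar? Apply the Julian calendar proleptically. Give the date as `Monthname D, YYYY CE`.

December 22, 2044 CE

Julian Day Number of the source date = 2467985.
Converting JDN 2467985 to the Julian calendar gives 22 December 2044 CE.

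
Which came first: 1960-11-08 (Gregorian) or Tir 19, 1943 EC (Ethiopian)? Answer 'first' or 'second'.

The two dates have Julian Day Numbers 2437247 and 2433674 respectively.
Since 2433674 < 2437247, the second date comes first.

second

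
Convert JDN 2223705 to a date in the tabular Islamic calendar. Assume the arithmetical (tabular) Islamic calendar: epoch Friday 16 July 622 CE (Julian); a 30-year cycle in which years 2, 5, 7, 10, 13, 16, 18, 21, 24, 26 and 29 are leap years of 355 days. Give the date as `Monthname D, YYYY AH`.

JDN 2223705 is 12 March 1376 in the proleptic Gregorian calendar.
In the tabular Islamic calendar that day is Shawwal 11, 777 AH.

Shawwal 11, 777 AH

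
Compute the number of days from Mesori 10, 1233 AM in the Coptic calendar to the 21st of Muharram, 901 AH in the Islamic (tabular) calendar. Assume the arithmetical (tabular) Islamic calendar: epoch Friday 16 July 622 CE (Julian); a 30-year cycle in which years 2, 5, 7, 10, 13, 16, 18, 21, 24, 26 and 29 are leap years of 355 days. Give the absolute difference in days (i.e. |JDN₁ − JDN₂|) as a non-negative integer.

7967

JDN of the first date = 2275357.
JDN of the second date = 2267390.
|2267390 − 2275357| = 7967.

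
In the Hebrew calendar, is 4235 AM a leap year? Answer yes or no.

Hebrew year 4235 is year 17 of its 19-year Metonic cycle; leap years are at positions 3, 6, 8, 11, 14, 17, 19, so it is a leap year (13 months).

yes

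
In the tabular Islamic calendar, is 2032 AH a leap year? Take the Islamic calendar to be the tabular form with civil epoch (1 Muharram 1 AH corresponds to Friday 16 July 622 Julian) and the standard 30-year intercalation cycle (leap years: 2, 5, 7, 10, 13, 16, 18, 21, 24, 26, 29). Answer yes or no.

no

Year 2032 AH is year 22 of its 30-year cycle; leap positions are 2, 5, 7, 10, 13, 16, 18, 21, 24, 26, 29, so it is a common year (354 days).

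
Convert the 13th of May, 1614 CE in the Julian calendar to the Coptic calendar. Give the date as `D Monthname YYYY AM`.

18 Pashons 1330 AM

Julian Day Number of the source date = 2310704.
Converting JDN 2310704 to the Coptic calendar gives 18 Pashons 1330 AM.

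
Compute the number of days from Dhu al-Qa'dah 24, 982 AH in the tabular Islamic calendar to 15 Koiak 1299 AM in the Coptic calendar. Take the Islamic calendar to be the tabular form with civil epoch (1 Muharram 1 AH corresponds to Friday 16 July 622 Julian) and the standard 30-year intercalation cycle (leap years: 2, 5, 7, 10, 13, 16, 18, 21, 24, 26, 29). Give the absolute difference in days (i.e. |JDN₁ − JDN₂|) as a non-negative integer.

First date → JDN 2296392; second date → JDN 2299228.
The interval is |2296392 − 2299228| = 2836 days.

2836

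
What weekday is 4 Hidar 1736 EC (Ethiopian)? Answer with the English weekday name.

Tuesday

This is JDN 2357993 (12 November 1743 Gregorian).
2357993 ≡ 1 (mod 7); counting from Monday = 0 gives Tuesday.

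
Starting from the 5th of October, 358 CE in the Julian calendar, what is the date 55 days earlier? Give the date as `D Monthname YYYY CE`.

The starting date is JDN 1852095; 1852095 − 55 = 1852040.
JDN 1852040 corresponds to 11 August 358 CE.

11 August 358 CE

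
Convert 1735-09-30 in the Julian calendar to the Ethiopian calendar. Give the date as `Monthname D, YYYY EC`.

Both dates share Julian Day Number 2355039; in the Ethiopian calendar that is 2 Tikimt 1728 EC.

Tikimt 2, 1728 EC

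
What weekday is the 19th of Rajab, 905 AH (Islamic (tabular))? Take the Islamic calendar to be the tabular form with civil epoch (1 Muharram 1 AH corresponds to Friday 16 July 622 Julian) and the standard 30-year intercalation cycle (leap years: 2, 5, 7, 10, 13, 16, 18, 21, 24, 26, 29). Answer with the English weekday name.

This is JDN 2268982 (28 February 1500 Gregorian).
2268982 ≡ 2 (mod 7); counting from Monday = 0 gives Wednesday.

Wednesday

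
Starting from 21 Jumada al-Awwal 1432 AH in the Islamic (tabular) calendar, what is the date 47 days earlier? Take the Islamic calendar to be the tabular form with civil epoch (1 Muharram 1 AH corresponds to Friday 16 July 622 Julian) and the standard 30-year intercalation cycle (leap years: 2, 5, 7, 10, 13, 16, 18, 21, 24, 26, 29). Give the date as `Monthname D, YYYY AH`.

Rabi' al-Thani 3, 1432 AH

The starting date is JDN 2455677; 2455677 − 47 = 2455630.
JDN 2455630 corresponds to Rabi' al-Thani 3, 1432 AH.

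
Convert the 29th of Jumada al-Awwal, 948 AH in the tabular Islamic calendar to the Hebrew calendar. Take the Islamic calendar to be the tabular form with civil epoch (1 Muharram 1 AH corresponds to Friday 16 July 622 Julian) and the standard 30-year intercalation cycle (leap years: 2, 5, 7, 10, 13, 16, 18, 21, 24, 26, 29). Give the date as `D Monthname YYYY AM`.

The source date corresponds to 30 September 1541 in the proleptic Gregorian calendar (JDN 2284171).
That day falls on 28 Elul 5301 AM in the Hebrew calendar.

28 Elul 5301 AM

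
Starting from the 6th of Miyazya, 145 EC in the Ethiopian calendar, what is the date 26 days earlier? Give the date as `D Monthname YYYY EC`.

Counting 26 days back from JDN 1777032 reaches JDN 1777006, which is 10 Megabit 145 EC.

10 Megabit 145 EC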